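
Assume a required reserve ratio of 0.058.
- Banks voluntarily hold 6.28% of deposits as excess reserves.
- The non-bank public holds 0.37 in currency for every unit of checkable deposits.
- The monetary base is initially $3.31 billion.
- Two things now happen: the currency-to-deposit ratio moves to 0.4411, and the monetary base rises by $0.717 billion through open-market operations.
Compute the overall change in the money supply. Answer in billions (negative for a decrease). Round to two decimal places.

$1.09 billion

Before: m₁ = (1 + 0.37) / (0.058 + 0.0628 + 0.37) ≈ 2.7914, MB₁ = 3.31, so M₁ = 2.7914 × 3.31 ≈ 9.2395 billion.
After: m₂ = (1 + 0.4411) / (0.058 + 0.0628 + 0.4411) ≈ 2.5647, MB₂ = 3.31 + 0.717 = 4.027, so M₂ = 2.5647 × 4.027 ≈ 10.328 billion.
ΔM = M₂ − M₁ = 10.328 − 9.2395 = 1.0885 billion.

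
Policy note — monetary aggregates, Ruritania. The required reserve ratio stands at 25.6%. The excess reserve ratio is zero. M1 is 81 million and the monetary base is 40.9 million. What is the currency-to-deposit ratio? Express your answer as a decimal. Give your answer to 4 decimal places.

0.5028

Using m = M/MB = 81/40.9 ≈ 1.980440. From m = (1 + c)/(c + rr + e), rearranging gives 1 + c = m·(c + rr + e), so c·(1 − m) = m·(rr + e) − 1.
Hence c = [m·(rr + e) − 1]/(1 − m) = [1.980440 × (0.256 + 0) − 1] / (1 − 1.980440) ≈ 0.502843.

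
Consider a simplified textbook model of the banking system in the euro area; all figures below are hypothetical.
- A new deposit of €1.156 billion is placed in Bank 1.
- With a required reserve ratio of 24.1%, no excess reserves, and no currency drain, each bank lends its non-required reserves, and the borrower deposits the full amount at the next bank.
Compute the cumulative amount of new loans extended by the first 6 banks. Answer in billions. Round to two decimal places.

€2.94 billion

Bank i lends (1 − rr)^i of the original deposit: Bank 1 lends 1.156·0.7590 ≈ 0.8774, Bank 2 lends 1.156·0.7590² ≈ 0.6659, and so on.
Summing a geometric series: total = 1.156·[0.7590·(1 − 0.7590^6) / (1 − 0.7590)] ≈ 2.9446 billion.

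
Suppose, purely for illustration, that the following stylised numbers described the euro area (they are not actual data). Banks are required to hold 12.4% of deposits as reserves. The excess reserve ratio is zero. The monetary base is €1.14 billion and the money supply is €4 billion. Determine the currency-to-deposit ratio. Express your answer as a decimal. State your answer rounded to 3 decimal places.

0.225

Using m = M/MB = 4/1.14 ≈ 3.508772. From m = (1 + c)/(c + rr + e), rearranging gives 1 + c = m·(c + rr + e), so c·(1 − m) = m·(rr + e) − 1.
Hence c = [m·(rr + e) − 1]/(1 − m) = [3.508772 × (0.124 + 0) − 1] / (1 − 3.508772) ≈ 0.225175.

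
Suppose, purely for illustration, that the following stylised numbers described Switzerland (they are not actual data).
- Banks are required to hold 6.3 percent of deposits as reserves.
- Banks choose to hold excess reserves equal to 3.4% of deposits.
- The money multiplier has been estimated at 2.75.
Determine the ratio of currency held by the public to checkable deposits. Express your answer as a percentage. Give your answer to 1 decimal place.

Using m = 2.75. From m = (1 + c)/(c + rr + e), rearranging gives 1 + c = m·(c + rr + e), so c·(1 − m) = m·(rr + e) − 1.
Hence c = [m·(rr + e) − 1]/(1 − m) = [2.75 × (0.063 + 0.034) − 1] / (1 − 2.75) = 0.419000.

41.9%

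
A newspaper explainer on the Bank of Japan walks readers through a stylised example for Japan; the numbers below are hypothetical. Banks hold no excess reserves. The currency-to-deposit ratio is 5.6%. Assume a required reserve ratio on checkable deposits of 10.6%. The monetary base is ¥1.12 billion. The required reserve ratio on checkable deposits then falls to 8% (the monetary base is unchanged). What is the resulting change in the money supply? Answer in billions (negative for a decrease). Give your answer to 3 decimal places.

¥1.396 billion

Initially m₁ = (1 + 0.056) / (0.106 + 0.056) ≈ 6.51852, so M₁ = 6.51852 × 1.12 ≈ 7.3007 billion.
After the change m₂ = (1 + 0.056) / (0.08 + 0.056) ≈ 7.76471, so M₂ = 7.76471 × 1.12 ≈ 8.6965 billion.
ΔM = M₂ − M₁ = 8.6965 − 7.3007 = 1.3958 billion.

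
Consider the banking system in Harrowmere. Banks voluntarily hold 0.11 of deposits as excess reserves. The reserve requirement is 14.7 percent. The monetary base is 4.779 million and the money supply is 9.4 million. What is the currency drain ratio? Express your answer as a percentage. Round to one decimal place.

Using m = M/MB = 9.4/4.779 ≈ 1.966939. From m = (1 + c)/(c + rr + e), rearranging gives 1 + c = m·(c + rr + e), so c·(1 − m) = m·(rr + e) − 1.
Hence c = [m·(rr + e) − 1]/(1 − m) = [1.966939 × (0.147 + 0.11) − 1] / (1 − 1.966939) ≈ 0.511404.

51.1%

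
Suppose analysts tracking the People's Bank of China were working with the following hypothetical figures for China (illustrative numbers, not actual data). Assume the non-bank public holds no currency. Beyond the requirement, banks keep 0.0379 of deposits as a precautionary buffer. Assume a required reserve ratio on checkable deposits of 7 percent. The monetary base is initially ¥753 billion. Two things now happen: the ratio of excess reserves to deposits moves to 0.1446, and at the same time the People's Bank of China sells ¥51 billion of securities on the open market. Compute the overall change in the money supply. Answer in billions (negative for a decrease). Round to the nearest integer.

Before: m₁ = 1 / (0.07 + 0.0379) ≈ 9.2678, MB₁ = 753, so M₁ = 9.2678 × 753 = 6978.6534 billion.
After: m₂ = 1 / (0.07 + 0.1446) ≈ 4.6598, MB₂ = 753 − 51 = 702, so M₂ = 4.6598 × 702 = 3271.1796 billion.
ΔM = M₂ − M₁ = 3271.1796 − 6978.6534 = -3707.4738 billion.

-3707 billion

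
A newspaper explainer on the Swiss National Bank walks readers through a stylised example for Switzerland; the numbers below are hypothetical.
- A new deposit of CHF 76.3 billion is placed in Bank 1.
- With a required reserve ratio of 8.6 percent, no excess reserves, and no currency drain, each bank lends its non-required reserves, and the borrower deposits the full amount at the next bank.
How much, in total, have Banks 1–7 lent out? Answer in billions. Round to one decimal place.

Bank i lends (1 − rr)^i of the original deposit: Bank 1 lends 76.3·0.9140 = 69.7382, Bank 2 lends 76.3·0.9140² ≈ 63.7407, and so on.
Summing a geometric series: total = 76.3·[0.9140·(1 − 0.9140^7) / (1 − 0.9140)] ≈ 378.7980 billion.

CHF 378.8 billion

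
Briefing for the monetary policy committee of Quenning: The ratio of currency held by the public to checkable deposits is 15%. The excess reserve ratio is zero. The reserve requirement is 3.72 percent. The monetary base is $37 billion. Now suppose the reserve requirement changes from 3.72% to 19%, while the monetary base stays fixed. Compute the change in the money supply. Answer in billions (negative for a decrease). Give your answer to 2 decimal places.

Initially m₁ = (1 + 0.15) / (0.0372 + 0.15) ≈ 6.14316, so M₁ = 6.14316 × 37 ≈ 227.2969 billion.
After the change m₂ = (1 + 0.15) / (0.19 + 0.15) ≈ 3.38235, so M₂ = 3.38235 × 37 ≈ 125.147 billion.
ΔM = M₂ − M₁ = 125.147 − 227.2969 = -102.1499 billion.

-102.15 billion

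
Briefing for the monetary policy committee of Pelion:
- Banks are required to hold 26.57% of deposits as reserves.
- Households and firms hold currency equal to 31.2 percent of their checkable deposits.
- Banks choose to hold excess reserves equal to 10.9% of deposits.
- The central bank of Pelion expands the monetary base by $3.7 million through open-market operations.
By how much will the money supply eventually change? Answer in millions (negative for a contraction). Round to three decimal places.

The money multiplier is m = (1 + c) / (rr + e + c) = (1 + 0.312) / (0.2657 + 0.109 + 0.312) ≈ 1.91059.
The purchase adds 3.7 million of base, so ΔM = m × ΔMB = 1.91059 × (+3.7) ≈ 7.0692 million.

$7.069 million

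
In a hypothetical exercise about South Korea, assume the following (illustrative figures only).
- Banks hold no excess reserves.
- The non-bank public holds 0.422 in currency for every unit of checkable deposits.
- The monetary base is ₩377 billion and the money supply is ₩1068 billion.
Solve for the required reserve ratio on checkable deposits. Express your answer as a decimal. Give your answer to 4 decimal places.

Using m = M/MB = 1068/377 ≈ 2.832891. Since m = (1 + c)/(c + rr + e), the denominator satisfies c + rr + e = (1 + c)/m = (1 + 0.422) / 2.832891 ≈ 0.501961.
With c = 0.422 and e = 0, the required reserve ratio on checkable deposits is 0.501961 − 0.422 − 0 = 0.079961.

0.0800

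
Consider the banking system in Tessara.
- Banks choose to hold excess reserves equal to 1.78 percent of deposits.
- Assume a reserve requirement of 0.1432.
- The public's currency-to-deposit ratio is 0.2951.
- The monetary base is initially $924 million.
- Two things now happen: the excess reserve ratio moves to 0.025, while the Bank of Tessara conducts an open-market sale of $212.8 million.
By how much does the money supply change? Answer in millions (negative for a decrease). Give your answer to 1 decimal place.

Before: m₁ = (1 + 0.2951) / (0.1432 + 0.0178 + 0.2951) ≈ 2.83951, MB₁ = 924, so M₁ = 2.83951 × 924 ≈ 2623.7072 million.
After: m₂ = (1 + 0.2951) / (0.1432 + 0.025 + 0.2951) ≈ 2.79538, MB₂ = 924 − 212.8 = 711.2, so M₂ = 2.79538 × 711.2 ≈ 1988.0743 million.
ΔM = M₂ − M₁ = 1988.0743 − 2623.7072 = -635.6329 million.

-635.6 million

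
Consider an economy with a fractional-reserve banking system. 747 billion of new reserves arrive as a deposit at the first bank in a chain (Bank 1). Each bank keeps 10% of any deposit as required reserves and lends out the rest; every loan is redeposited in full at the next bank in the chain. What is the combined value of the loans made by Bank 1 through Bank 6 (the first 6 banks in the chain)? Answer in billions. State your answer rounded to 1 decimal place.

3150.1 billion

Bank i lends (1 − rr)^i of the original deposit: Bank 1 lends 747·0.9000 = 672.3000, Bank 2 lends 747·0.9000² = 605.0700, and so on.
Summing a geometric series: total = 747·[0.9000·(1 − 0.9000^6) / (1 − 0.9000)] ≈ 3150.1222 billion.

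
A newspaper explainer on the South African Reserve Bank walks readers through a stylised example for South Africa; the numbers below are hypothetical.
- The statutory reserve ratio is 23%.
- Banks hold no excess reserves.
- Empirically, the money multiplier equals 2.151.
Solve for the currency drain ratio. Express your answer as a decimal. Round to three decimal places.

0.439

Using m = 2.151. From m = (1 + c)/(c + rr + e), rearranging gives 1 + c = m·(c + rr + e), so c·(1 − m) = m·(rr + e) − 1.
Hence c = [m·(rr + e) − 1]/(1 − m) = [2.151 × (0.23 + 0) − 1] / (1 − 2.151) ≈ 0.438983.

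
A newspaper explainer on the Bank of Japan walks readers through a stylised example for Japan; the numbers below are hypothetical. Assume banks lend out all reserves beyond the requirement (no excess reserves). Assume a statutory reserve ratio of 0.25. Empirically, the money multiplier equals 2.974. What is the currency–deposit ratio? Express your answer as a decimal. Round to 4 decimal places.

Using m = 2.974. From m = (1 + c)/(c + rr + e), rearranging gives 1 + c = m·(c + rr + e), so c·(1 − m) = m·(rr + e) − 1.
Hence c = [m·(rr + e) − 1]/(1 − m) = [2.974 × (0.25 + 0) − 1] / (1 − 2.974) ≈ 0.129939.

0.1299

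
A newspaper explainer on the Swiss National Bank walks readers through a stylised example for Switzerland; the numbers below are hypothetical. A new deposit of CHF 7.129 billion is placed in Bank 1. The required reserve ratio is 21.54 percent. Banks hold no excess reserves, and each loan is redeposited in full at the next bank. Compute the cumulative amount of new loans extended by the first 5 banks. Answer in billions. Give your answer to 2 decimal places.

CHF 18.25 billion

Bank i lends (1 − rr)^i of the original deposit: Bank 1 lends 7.129·0.7846 ≈ 5.5934, Bank 2 lends 7.129·0.7846² ≈ 4.3886, and so on.
Summing a geometric series: total = 7.129·[0.7846·(1 − 0.7846^5) / (1 − 0.7846)] ≈ 18.2466 billion.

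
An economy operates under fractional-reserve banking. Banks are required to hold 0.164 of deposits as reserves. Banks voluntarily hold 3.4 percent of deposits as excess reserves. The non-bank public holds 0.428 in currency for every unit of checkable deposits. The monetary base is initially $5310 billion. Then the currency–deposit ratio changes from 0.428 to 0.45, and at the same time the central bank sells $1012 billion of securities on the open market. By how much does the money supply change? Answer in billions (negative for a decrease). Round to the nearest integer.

-2495 billion

Before: m₁ = (1 + 0.428) / (0.164 + 0.034 + 0.428) ≈ 2.28115, MB₁ = 5310, so M₁ = 2.28115 × 5310 = 12112.9065 billion.
After: m₂ = (1 + 0.45) / (0.164 + 0.034 + 0.45) ≈ 2.23765, MB₂ = 5310 − 1012 = 4298, so M₂ = 2.23765 × 4298 = 9617.4197 billion.
ΔM = M₂ − M₁ = 9617.4197 − 12112.9065 = -2495.4868 billion.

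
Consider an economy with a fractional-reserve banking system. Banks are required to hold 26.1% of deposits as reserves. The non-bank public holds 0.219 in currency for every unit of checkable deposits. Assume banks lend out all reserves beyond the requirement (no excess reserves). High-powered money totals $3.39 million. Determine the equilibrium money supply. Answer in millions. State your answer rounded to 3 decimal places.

The money multiplier is m = (1 + c) / (rr + c) = (1 + 0.219) / (0.261 + 0.219) ≈ 2.53958.
So M = m × MB = 2.53958 × 3.39 ≈ 8.6092 million.

$8.609 million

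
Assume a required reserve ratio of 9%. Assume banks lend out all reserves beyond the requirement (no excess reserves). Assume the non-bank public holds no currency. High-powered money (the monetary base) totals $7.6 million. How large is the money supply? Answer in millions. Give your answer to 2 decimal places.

$84.44 million

With no currency drain or excess reserves, the money multiplier is m = 1/rr = 1/0.09 ≈ 11.1111.
Money supply M = m × MB = 11.1111 × 7.6 ≈ 84.4444 million.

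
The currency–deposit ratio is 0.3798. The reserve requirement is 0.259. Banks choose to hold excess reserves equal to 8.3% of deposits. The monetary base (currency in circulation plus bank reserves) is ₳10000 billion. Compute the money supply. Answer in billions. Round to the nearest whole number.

The money multiplier is m = (1 + c) / (rr + e + c) = (1 + 0.3798) / (0.259 + 0.083 + 0.3798) ≈ 1.91161.
So M = m × MB = 1.91161 × 10000 = 19116.1 billion.

₳19116 billion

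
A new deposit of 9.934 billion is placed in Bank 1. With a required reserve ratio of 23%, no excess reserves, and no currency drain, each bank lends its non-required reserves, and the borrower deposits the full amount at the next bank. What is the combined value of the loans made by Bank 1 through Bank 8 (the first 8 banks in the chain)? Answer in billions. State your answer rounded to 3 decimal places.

Bank i lends (1 − rr)^i of the original deposit: Bank 1 lends 9.934·0.7700 ≈ 7.6492, Bank 2 lends 9.934·0.7700² ≈ 5.8899, and so on.
Summing a geometric series: total = 9.934·[0.7700·(1 − 0.7700^8) / (1 − 0.7700)] ≈ 29.1476 billion.

29.148 billion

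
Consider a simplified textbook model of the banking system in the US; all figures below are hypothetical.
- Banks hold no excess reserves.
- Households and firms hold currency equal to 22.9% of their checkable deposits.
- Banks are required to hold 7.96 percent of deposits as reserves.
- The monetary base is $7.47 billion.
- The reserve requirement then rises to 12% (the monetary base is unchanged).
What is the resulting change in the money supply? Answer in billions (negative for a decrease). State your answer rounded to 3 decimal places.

-3.444 billion

Initially m₁ = (1 + 0.229) / (0.0796 + 0.229) ≈ 3.98250, so M₁ = 3.98250 × 7.47 ≈ 29.7493 billion.
After the change m₂ = (1 + 0.229) / (0.12 + 0.229) ≈ 3.52149, so M₂ = 3.52149 × 7.47 ≈ 26.3055 billion.
ΔM = M₂ − M₁ = 26.3055 − 29.7493 = -3.4438 billion.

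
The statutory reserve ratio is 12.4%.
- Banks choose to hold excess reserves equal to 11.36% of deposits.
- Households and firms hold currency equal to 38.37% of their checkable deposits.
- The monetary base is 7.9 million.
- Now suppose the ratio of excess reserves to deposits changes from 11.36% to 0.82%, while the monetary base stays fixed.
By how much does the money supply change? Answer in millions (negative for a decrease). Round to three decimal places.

Initially m₁ = (1 + 0.3837) / (0.124 + 0.1136 + 0.3837) ≈ 2.22710, so M₁ = 2.22710 × 7.9 ≈ 17.5941 million.
After the change m₂ = (1 + 0.3837) / (0.124 + 0.0082 + 0.3837) ≈ 2.68211, so M₂ = 2.68211 × 7.9 ≈ 21.1887 million.
ΔM = M₂ − M₁ = 21.1887 − 17.5941 = 3.5946 million.

3.595 million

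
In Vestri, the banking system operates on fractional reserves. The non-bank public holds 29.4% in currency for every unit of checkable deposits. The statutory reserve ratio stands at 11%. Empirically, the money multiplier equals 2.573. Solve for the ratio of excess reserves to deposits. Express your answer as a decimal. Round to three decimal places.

Using m = 2.573. Since m = (1 + c)/(c + rr + e), the denominator satisfies c + rr + e = (1 + c)/m = (1 + 0.294) / 2.573 ≈ 0.502915.
With c = 0.294 and rr = 0.11, the ratio of excess reserves to deposits is 0.502915 − 0.294 − 0.11 = 0.098915.

0.099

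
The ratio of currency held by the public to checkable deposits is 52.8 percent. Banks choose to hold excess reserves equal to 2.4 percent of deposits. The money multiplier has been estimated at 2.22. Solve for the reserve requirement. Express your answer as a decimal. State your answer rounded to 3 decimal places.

Using m = 2.22. Since m = (1 + c)/(c + rr + e), the denominator satisfies c + rr + e = (1 + c)/m = (1 + 0.528) / 2.22 ≈ 0.688288.
With c = 0.528 and e = 0.024, the reserve requirement is 0.688288 − 0.528 − 0.024 = 0.136288.

0.136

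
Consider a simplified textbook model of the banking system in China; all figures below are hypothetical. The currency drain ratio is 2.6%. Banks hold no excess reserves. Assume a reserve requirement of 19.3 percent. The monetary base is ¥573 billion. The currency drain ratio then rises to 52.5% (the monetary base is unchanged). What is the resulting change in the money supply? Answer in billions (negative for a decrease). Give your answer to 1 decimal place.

-1467.4 billion

Initially m₁ = (1 + 0.026) / (0.193 + 0.026) ≈ 4.68493, so M₁ = 4.68493 × 573 ≈ 2684.4649 billion.
After the change m₂ = (1 + 0.525) / (0.193 + 0.525) ≈ 2.12396, so M₂ = 2.12396 × 573 ≈ 1217.0291 billion.
ΔM = M₂ − M₁ = 1217.0291 − 2684.4649 = -1467.4358 billion.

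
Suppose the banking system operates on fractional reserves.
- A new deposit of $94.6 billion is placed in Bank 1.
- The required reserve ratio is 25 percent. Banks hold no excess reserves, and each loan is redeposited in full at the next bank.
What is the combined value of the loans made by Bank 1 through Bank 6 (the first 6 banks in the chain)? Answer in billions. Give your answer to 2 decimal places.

Bank i lends (1 − rr)^i of the original deposit: Bank 1 lends 94.6·0.7500 = 70.9500, Bank 2 lends 94.6·0.7500² = 53.2125, and so on.
Summing a geometric series: total = 94.6·[0.7500·(1 − 0.7500^6) / (1 − 0.7500)] ≈ 233.2897 billion.

$233.29 billion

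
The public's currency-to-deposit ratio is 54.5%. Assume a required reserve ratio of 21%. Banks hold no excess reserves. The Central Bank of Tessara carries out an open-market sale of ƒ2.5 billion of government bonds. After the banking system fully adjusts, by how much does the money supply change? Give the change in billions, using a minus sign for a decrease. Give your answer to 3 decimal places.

The money multiplier is m = (1 + c) / (rr + c) = (1 + 0.545) / (0.21 + 0.545) ≈ 2.04636.
The sale removes 2.5 billion of base, so ΔM = m × ΔMB = 2.04636 × (−2.5) = -5.1159 billion.

-5.116 billion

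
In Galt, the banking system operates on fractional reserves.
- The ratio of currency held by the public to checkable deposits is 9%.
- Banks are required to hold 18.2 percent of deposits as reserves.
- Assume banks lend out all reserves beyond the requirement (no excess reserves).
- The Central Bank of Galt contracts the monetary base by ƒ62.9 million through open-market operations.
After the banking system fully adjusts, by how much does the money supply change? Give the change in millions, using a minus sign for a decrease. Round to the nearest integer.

-252 million

The money multiplier is m = (1 + c) / (rr + c) = (1 + 0.09) / (0.182 + 0.09) ≈ 4.0074.
The sale removes 62.9 million of base, so ΔM = m × ΔMB = 4.0074 × (−62.9) ≈ -252.0655 million.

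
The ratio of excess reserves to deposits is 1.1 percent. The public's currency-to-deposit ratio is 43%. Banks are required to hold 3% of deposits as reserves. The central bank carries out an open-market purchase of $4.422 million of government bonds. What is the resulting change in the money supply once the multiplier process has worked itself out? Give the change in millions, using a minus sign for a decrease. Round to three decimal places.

$13.426 million

The money multiplier is m = (1 + c) / (rr + e + c) = (1 + 0.43) / (0.03 + 0.011 + 0.43) ≈ 3.03609.
The purchase adds 4.422 million of base, so ΔM = m × ΔMB = 3.03609 × (+4.422) ≈ 13.4256 million.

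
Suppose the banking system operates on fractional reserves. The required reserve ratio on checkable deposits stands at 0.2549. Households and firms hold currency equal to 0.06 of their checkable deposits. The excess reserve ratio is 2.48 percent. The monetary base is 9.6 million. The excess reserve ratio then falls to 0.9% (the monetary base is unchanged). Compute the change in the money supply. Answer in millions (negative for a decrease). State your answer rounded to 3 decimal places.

1.461 million

Initially m₁ = (1 + 0.06) / (0.2549 + 0.0248 + 0.06) ≈ 3.12040, so M₁ = 3.12040 × 9.6 ≈ 29.9558 million.
After the change m₂ = (1 + 0.06) / (0.2549 + 0.009 + 0.06) ≈ 3.27262, so M₂ = 3.27262 × 9.6 ≈ 31.4172 million.
ΔM = M₂ − M₁ = 31.4172 − 29.9558 = 1.4614 million.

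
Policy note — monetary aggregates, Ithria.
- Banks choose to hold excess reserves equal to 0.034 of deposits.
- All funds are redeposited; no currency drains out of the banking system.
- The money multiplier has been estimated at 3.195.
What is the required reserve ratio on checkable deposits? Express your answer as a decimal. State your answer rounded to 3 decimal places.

Using m = 3.195. Since m = (1 + c)/(c + rr + e), the denominator satisfies c + rr + e = (1 + c)/m = (1 + 0) / 3.195 ≈ 0.312989.
With c = 0 and e = 0.034, the required reserve ratio on checkable deposits is 0.312989 − 0 − 0.034 = 0.278989.

0.279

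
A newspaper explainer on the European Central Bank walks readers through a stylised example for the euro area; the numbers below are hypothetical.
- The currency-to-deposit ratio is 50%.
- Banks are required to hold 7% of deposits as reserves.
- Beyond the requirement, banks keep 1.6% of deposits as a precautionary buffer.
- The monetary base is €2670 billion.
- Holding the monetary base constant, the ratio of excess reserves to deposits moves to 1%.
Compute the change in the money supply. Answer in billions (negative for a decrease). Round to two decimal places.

€70.70 billion

Initially m₁ = (1 + 0.5) / (0.07 + 0.016 + 0.5) ≈ 2.5597270, so M₁ = 2.5597270 × 2670 ≈ 6834.4711 billion.
After the change m₂ = (1 + 0.5) / (0.07 + 0.01 + 0.5) ≈ 2.5862069, so M₂ = 2.5862069 × 2670 ≈ 6905.1724 billion.
ΔM = M₂ − M₁ = 6905.1724 − 6834.4711 = 70.7013 billion.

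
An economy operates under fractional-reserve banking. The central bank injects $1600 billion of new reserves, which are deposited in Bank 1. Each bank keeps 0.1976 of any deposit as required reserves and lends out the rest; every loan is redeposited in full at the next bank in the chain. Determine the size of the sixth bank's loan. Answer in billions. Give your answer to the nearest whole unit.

Each bank lends a fraction (1 − rr) = 0.8024 of the deposit it receives, so Bank 6 receives 1600·0.8024^5 and lends 1600·0.8024^6 ≈ 427.0370 billion.

$427 billion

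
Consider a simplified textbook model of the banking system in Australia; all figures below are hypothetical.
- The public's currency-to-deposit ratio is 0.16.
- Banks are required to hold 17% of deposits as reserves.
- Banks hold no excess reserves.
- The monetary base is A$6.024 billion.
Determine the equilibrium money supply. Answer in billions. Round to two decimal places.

The money multiplier is m = (1 + c) / (rr + c) = (1 + 0.16) / (0.17 + 0.16) ≈ 3.5152.
So M = m × MB = 3.5152 × 6.024 ≈ 21.1756 billion.

A$21.18 billion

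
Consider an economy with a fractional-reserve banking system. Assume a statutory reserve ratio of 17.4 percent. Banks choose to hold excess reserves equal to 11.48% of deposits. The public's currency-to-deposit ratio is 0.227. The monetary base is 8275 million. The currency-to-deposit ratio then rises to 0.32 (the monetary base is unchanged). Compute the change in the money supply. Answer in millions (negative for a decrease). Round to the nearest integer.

Initially m₁ = (1 + 0.227) / (0.174 + 0.1148 + 0.227) ≈ 2.37883, so M₁ = 2.37883 × 8275 ≈ 19684.8182 million.
After the change m₂ = (1 + 0.32) / (0.174 + 0.1148 + 0.32) ≈ 2.16820, so M₂ = 2.16820 × 8275 = 17941.855 million.
ΔM = M₂ − M₁ = 17941.855 − 19684.8182 = -1742.9632 million.

-1743 million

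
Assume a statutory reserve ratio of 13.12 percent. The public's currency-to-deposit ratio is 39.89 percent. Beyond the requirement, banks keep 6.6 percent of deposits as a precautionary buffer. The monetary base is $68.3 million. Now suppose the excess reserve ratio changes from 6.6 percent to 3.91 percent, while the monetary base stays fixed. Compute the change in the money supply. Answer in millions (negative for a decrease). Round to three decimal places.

Initially m₁ = (1 + 0.3989) / (0.1312 + 0.066 + 0.3989) ≈ 2.346754, so M₁ = 2.346754 × 68.3 ≈ 160.2833 million.
After the change m₂ = (1 + 0.3989) / (0.1312 + 0.0391 + 0.3989) ≈ 2.457660, so M₂ = 2.457660 × 68.3 ≈ 167.8582 million.
ΔM = M₂ − M₁ = 167.8582 − 160.2833 = 7.5749 million.

$7.575 million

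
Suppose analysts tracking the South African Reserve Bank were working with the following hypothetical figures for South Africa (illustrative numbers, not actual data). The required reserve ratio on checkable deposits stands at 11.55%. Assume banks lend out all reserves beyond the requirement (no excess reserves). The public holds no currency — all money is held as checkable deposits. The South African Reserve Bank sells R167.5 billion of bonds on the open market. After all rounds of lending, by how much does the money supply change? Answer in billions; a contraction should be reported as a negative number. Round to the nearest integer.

The simple money multiplier is m = 1/rr = 1/0.1155 ≈ 8.6580.
An open-market sale reduces the monetary base by 167.5 billion, so ΔM = m × ΔMB = 8.6580 × (−167.5) = -1450.215 billion.

-1450 billion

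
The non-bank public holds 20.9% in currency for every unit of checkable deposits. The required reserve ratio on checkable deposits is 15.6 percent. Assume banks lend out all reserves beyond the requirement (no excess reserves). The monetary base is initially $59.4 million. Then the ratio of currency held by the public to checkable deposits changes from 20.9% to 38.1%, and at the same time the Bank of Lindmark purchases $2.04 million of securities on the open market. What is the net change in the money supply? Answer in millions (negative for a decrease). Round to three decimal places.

Before: m₁ = (1 + 0.209) / (0.156 + 0.209) ≈ 3.312329, MB₁ = 59.4, so M₁ = 3.312329 × 59.4 ≈ 196.7523 million.
After: m₂ = (1 + 0.381) / (0.156 + 0.381) ≈ 2.571695, MB₂ = 59.4 + 2.04 = 61.44, so M₂ = 2.571695 × 61.44 ≈ 158.0049 million.
ΔM = M₂ − M₁ = 158.0049 − 196.7523 = -38.7474 million.

-38.747 million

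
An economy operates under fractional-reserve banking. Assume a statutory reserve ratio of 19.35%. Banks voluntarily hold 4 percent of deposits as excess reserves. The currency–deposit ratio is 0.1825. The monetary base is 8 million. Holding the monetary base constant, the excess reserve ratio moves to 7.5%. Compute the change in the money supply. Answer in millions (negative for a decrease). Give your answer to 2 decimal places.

Initially m₁ = (1 + 0.1825) / (0.1935 + 0.04 + 0.1825) ≈ 2.8425, so M₁ = 2.8425 × 8 = 22.74 million.
After the change m₂ = (1 + 0.1825) / (0.1935 + 0.075 + 0.1825) ≈ 2.6220, so M₂ = 2.6220 × 8 = 20.976 million.
ΔM = M₂ − M₁ = 20.976 − 22.74 = -1.764 million.

-1.76 million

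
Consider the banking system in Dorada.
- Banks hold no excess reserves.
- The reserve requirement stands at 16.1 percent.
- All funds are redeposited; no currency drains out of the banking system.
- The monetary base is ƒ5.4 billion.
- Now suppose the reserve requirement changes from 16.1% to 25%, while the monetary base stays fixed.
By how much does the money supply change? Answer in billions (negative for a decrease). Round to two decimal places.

-11.94 billion

Initially m₁ = 1 / (0.161) ≈ 6.2112, so M₁ = 6.2112 × 5.4 ≈ 33.5405 billion.
After the change m₂ = 1 / (0.25) = 4, so M₂ = 4 × 5.4 = 21.6 billion.
ΔM = M₂ − M₁ = 21.6 − 33.5405 = -11.9405 billion.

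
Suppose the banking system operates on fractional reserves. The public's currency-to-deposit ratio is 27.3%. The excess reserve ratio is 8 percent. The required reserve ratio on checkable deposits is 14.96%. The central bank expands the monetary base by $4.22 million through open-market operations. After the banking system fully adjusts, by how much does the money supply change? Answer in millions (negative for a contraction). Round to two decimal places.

The money multiplier is m = (1 + c) / (rr + e + c) = (1 + 0.273) / (0.1496 + 0.08 + 0.273) ≈ 2.5328.
The purchase adds 4.22 million of base, so ΔM = m × ΔMB = 2.5328 × (+4.22) ≈ 10.6884 million.

$10.69 million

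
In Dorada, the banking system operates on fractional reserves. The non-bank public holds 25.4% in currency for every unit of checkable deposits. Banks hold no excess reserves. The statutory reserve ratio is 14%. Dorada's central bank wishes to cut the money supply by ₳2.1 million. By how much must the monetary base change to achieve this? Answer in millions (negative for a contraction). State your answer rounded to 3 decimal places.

The money multiplier is m = (1 + c) / (rr + c) = (1 + 0.254) / (0.14 + 0.254) ≈ 3.18274.
ΔMB = ΔM / m = (−2.1) / 3.18274 ≈ -0.6598 million.

-0.660 million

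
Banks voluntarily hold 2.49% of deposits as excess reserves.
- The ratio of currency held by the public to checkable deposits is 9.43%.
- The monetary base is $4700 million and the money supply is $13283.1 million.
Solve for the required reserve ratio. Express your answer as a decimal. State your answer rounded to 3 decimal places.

0.268

Using m = M/MB = 13283.1/4700 ≈ 2.826191. Since m = (1 + c)/(c + rr + e), the denominator satisfies c + rr + e = (1 + c)/m = (1 + 0.0943) / 2.826191 ≈ 0.387200.
With c = 0.0943 and e = 0.0249, the required reserve ratio is 0.387200 − 0.0943 − 0.0249 = 0.268.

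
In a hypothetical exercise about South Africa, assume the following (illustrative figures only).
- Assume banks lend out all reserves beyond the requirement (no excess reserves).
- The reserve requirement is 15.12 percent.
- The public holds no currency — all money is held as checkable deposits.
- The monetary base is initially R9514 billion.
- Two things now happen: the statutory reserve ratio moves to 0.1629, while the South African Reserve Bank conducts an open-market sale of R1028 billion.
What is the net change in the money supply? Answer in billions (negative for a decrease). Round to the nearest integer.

Before: m₁ = 1 / (0.1512) ≈ 6.61376, MB₁ = 9514, so M₁ = 6.61376 × 9514 ≈ 62923.3126 billion.
After: m₂ = 1 / (0.1629) ≈ 6.13874, MB₂ = 9514 − 1028 = 8486, so M₂ = 6.13874 × 8486 ≈ 52093.3476 billion.
ΔM = M₂ − M₁ = 52093.3476 − 62923.3126 = -10829.965 billion.

-10830 billion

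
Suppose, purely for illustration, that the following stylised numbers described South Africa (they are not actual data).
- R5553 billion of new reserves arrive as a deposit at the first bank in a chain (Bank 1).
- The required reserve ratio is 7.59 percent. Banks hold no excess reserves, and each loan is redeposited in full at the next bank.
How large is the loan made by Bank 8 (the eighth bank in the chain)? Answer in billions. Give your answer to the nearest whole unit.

Each bank lends a fraction (1 − rr) = 0.9241 of the deposit it receives, so Bank 8 receives 5553·0.9241^7 and lends 5553·0.9241^8 ≈ 2953.1087 billion.

R2953 billion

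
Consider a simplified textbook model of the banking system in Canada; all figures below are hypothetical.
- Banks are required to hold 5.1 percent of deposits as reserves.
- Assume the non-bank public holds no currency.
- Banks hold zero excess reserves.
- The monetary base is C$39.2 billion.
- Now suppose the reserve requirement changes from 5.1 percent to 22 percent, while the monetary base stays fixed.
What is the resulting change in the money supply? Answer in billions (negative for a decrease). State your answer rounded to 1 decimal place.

Initially m₁ = 1 / (0.051) ≈ 19.6078, so M₁ = 19.6078 × 39.2 ≈ 768.6258 billion.
After the change m₂ = 1 / (0.22) ≈ 4.5455, so M₂ = 4.5455 × 39.2 = 178.1836 billion.
ΔM = M₂ − M₁ = 178.1836 − 768.6258 = -590.4422 billion.

-590.4 billion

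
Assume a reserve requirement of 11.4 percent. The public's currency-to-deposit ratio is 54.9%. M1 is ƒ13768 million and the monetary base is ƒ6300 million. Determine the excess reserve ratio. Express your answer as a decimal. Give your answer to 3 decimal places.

Using m = M/MB = 13768/6300 ≈ 2.185397. Since m = (1 + c)/(c + rr + e), the denominator satisfies c + rr + e = (1 + c)/m = (1 + 0.549) / 2.185397 ≈ 0.708796.
With c = 0.549 and rr = 0.114, the excess reserve ratio is 0.708796 − 0.549 − 0.114 = 0.045796.

0.046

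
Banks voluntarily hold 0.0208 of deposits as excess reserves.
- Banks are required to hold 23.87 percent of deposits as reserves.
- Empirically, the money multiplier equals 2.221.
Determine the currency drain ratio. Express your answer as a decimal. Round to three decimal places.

0.347

Using m = 2.221. From m = (1 + c)/(c + rr + e), rearranging gives 1 + c = m·(c + rr + e), so c·(1 − m) = m·(rr + e) − 1.
Hence c = [m·(rr + e) − 1]/(1 − m) = [2.221 × (0.2387 + 0.0208) − 1] / (1 − 2.221) ≈ 0.346970.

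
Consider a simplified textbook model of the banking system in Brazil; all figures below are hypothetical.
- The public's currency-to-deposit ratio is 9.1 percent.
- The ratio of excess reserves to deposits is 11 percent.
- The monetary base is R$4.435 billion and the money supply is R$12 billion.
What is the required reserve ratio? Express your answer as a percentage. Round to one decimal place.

Using m = M/MB = 12/4.435 ≈ 2.705750. Since m = (1 + c)/(c + rr + e), the denominator satisfies c + rr + e = (1 + c)/m = (1 + 0.091) / 2.705750 ≈ 0.403215.
With c = 0.091 and e = 0.11, the required reserve ratio is 0.403215 − 0.091 − 0.11 = 0.202215.

20.2%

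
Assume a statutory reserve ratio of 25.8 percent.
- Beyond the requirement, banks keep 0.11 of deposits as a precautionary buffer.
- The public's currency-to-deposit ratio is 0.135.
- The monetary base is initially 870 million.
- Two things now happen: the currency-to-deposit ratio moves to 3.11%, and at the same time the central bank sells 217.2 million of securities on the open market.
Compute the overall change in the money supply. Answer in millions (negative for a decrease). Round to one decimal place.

-276.6 million

Before: m₁ = (1 + 0.135) / (0.258 + 0.11 + 0.135) ≈ 2.25646, MB₁ = 870, so M₁ = 2.25646 × 870 = 1963.1202 million.
After: m₂ = (1 + 0.0311) / (0.258 + 0.11 + 0.0311) ≈ 2.58356, MB₂ = 870 − 217.2 = 652.8, so M₂ = 2.58356 × 652.8 ≈ 1686.548 million.
ΔM = M₂ − M₁ = 1686.548 − 1963.1202 = -276.5722 million.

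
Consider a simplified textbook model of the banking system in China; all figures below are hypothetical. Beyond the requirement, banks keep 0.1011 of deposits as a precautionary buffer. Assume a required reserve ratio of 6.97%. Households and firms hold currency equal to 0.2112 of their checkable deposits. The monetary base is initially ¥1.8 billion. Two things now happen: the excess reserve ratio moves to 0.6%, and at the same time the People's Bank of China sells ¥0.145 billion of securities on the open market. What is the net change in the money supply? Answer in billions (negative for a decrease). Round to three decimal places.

Before: m₁ = (1 + 0.2112) / (0.0697 + 0.1011 + 0.2112) ≈ 3.17068, MB₁ = 1.8, so M₁ = 3.17068 × 1.8 ≈ 5.7072 billion.
After: m₂ = (1 + 0.2112) / (0.0697 + 0.006 + 0.2112) ≈ 4.22168, MB₂ = 1.8 − 0.145 = 1.655, so M₂ = 4.22168 × 1.655 ≈ 6.9869 billion.
ΔM = M₂ − M₁ = 6.9869 − 5.7072 = 1.2797 billion.

¥1.280 billion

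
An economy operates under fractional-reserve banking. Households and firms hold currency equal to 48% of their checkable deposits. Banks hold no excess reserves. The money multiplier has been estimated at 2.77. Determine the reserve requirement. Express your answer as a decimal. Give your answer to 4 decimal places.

Using m = 2.77. Since m = (1 + c)/(c + rr + e), the denominator satisfies c + rr + e = (1 + c)/m = (1 + 0.48) / 2.77 ≈ 0.534296.
With c = 0.48 and e = 0, the reserve requirement is 0.534296 − 0.48 − 0 = 0.054296.

0.0543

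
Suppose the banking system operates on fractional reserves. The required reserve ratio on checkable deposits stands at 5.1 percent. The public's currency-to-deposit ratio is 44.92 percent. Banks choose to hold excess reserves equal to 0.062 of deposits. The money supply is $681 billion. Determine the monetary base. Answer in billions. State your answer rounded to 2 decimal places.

The money multiplier is m = (1 + c) / (rr + e + c) = (1 + 0.4492) / (0.051 + 0.062 + 0.4492) ≈ 2.577730.
MB = M / m = 681 / 2.577730 ≈ 264.1859 billion.

$264.19 billion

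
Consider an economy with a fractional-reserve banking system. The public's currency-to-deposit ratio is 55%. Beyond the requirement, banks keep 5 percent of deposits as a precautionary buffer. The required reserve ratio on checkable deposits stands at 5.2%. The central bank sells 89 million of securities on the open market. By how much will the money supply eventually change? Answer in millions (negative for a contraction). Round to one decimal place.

-211.6 million

The money multiplier is m = (1 + c) / (rr + e + c) = (1 + 0.55) / (0.052 + 0.05 + 0.55) ≈ 2.3773.
The sale removes 89 million of base, so ΔM = m × ΔMB = 2.3773 × (−89) = -211.5797 million.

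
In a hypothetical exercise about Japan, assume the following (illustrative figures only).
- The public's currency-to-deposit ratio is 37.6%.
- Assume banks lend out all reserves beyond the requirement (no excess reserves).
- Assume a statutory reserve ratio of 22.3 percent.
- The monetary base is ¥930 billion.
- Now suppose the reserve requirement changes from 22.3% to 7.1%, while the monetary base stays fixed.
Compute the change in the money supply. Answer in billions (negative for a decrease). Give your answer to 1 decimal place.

Initially m₁ = (1 + 0.376) / (0.223 + 0.376) ≈ 2.29716, so M₁ = 2.29716 × 930 = 2136.3588 billion.
After the change m₂ = (1 + 0.376) / (0.071 + 0.376) ≈ 3.07830, so M₂ = 3.07830 × 930 = 2862.819 billion.
ΔM = M₂ − M₁ = 2862.819 − 2136.3588 = 726.4602 billion.

¥726.5 billion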